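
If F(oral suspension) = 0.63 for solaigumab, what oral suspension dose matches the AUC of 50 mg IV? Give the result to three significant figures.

For equal systemic exposure: F × D_ev = D_iv
D_ev = D_iv / F = 50 / 0.63 = 79.3651 mg

D_oral = 79.4 mg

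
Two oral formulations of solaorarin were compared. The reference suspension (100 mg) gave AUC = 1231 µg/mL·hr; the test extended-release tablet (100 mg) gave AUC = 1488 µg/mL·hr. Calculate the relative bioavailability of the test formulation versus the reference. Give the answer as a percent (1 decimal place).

F_rel = 120.9%

F_rel = (AUC_test/D_test) / (AUC_ref/D_ref)
      = (1488/100) / (1231/100)
      = 14.88 / 12.31 = 1.2088 = 120.88%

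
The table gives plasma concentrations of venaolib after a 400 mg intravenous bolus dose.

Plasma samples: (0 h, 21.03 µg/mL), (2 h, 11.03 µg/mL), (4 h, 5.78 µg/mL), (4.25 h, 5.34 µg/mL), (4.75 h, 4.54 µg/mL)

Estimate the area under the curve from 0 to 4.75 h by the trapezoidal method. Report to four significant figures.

AUC = 52.73 µg/mL·h

Trapezoidal AUC_0→4.75:
  [0→2]: (21.03+11.03)/2 × 2 = 32.06
  [2→4]: (11.03+5.78)/2 × 2 = 16.81
  [4→4.25]: (5.78+5.34)/2 × 0.25 = 1.39
  [4.25→4.75]: (5.34+4.54)/2 × 0.5 = 2.47
  Sum = 52.73 µg/mL·h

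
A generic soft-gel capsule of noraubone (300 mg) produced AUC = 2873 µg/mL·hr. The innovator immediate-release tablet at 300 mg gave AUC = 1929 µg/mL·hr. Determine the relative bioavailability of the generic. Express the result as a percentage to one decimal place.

F_rel = 148.9%

F_rel = (AUC_test/D_test) / (AUC_ref/D_ref)
      = (2873/300) / (1929/300)
      = 9.57667 / 6.43 = 1.4894 = 148.94%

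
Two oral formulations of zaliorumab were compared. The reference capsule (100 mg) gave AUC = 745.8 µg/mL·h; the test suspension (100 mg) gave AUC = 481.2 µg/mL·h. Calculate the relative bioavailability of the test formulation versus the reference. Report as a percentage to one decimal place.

F_rel = (AUC_test/D_test) / (AUC_ref/D_ref)
      = (481.2/100) / (745.8/100)
      = 4.812 / 7.458 = 0.6452 = 64.52%

F_rel = 64.5%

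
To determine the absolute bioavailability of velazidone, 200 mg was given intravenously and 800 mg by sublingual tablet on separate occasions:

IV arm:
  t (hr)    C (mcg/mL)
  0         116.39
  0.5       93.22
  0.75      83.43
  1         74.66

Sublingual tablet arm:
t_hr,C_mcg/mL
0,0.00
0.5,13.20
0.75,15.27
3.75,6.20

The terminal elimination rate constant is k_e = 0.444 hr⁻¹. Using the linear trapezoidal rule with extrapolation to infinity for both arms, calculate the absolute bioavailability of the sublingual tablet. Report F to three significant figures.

Trapezoidal AUC_0→1 (IV):
  [0→0.5]: (116.39+93.22)/2 × 0.5 = 52.4025
  [0.5→0.75]: (93.22+83.43)/2 × 0.25 = 22.08125
  [0.75→1]: (83.43+74.66)/2 × 0.25 = 19.76125
  Sum = 94.245 mcg/mL·hr
IV tail: 74.66/0.444 = 168.153; AUC_iv,0→∞ = 94.245 + 168.153 = 262.398 mcg/mL·hr
Trapezoidal AUC_0→3.75 (sublingual tablet):
  [0→0.5]: (0.00+13.20)/2 × 0.5 = 3.3
  [0.5→0.75]: (13.20+15.27)/2 × 0.25 = 3.55875
  [0.75→3.75]: (15.27+6.20)/2 × 3 = 32.205
  Sum = 39.06375 mcg/mL·hr
sublingual tablet tail: 6.20/0.444 = 13.964; AUC_ev,0→∞ = 39.06375 + 13.964 = 53.02775 mcg/mL·hr
F = (AUC_ev/D_ev)/(AUC_iv/D_iv) = (53.02775/800)/(262.398/200) = 0.0662847/1.31199 = 0.0505

F = 0.0505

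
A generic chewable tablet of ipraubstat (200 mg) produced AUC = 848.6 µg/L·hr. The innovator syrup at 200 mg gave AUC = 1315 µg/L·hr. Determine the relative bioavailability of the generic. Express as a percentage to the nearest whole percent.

F_rel = 65%

F_rel = (AUC_test/D_test) / (AUC_ref/D_ref)
      = (848.6/200) / (1315/200)
      = 4.243 / 6.575 = 0.6453 = 64.53%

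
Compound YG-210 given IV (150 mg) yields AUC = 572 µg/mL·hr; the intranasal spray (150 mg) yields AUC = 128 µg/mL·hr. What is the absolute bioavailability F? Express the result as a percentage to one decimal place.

F = (AUC_ev / D_ev) / (AUC_iv / D_iv)
  = (128/150) / (572/150)
  = 0.853333 / 3.81333 = 0.2238
  = 22.38%

F = 22.4%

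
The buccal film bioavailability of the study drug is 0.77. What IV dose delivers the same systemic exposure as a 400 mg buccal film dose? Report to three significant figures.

D_iv = 308 mg

Systemic exposure from an extravascular dose = F × D_ev, so the equivalent IV dose is F × D_ev.
D_iv = F × D_ev = 0.77 × 400 = 308 mg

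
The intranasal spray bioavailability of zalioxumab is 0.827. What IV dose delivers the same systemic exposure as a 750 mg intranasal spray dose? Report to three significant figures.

D_iv = 620 mg

Systemic exposure from an extravascular dose = F × D_ev, so the equivalent IV dose is F × D_ev.
D_iv = F × D_ev = 0.827 × 750 = 620.25 mg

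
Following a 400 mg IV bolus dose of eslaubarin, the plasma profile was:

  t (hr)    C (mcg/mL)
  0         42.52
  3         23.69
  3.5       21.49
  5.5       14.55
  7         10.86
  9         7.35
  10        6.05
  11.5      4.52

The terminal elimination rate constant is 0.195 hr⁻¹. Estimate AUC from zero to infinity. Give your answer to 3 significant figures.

Trapezoidal AUC_0→11.5:
  [0→3]: (42.52+23.69)/2 × 3 = 99.315
  [3→3.5]: (23.69+21.49)/2 × 0.5 = 11.295
  [3.5→5.5]: (21.49+14.55)/2 × 2 = 36.04
  [5.5→7]: (14.55+10.86)/2 × 1.5 = 19.0575
  [7→9]: (10.86+7.35)/2 × 2 = 18.21
  [9→10]: (7.35+6.05)/2 × 1 = 6.7
  [10→11.5]: (6.05+4.52)/2 × 1.5 = 7.9275
  Sum = 198.545 mcg/mL·hr
Extrapolated tail: C_last / k_e = 4.52 / 0.195 = 23.179
AUC_0→∞ = 198.545 + 23.179 = 221.724 mcg/mL·hr

AUC = 222 mcg/mL·hr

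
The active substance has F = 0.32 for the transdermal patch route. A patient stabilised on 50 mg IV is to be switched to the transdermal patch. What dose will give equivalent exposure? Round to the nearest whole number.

For equal systemic exposure: F × D_ev = D_iv
D_ev = D_iv / F = 50 / 0.32 = 156.25 mg

D_transdermal = 156 mg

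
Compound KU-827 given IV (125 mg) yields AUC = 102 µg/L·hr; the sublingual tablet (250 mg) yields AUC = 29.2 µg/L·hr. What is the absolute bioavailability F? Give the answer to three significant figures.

F = 0.143

F = (AUC_ev / D_ev) / (AUC_iv / D_iv)
  = (29.2/250) / (102/125)
  = 0.1168 / 0.816 = 0.1431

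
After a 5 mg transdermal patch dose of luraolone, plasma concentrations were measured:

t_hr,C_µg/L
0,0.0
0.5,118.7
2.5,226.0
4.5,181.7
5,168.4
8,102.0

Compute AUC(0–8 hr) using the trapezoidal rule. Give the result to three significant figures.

Trapezoidal AUC_0→8:
  [0→0.5]: (0.0+118.7)/2 × 0.5 = 29.675
  [0.5→2.5]: (118.7+226.0)/2 × 2 = 344.7
  [2.5→4.5]: (226.0+181.7)/2 × 2 = 407.7
  [4.5→5]: (181.7+168.4)/2 × 0.5 = 87.525
  [5→8]: (168.4+102.0)/2 × 3 = 405.6
  Sum = 1275.2 µg/L·hr

AUC = 1280 µg/L·hr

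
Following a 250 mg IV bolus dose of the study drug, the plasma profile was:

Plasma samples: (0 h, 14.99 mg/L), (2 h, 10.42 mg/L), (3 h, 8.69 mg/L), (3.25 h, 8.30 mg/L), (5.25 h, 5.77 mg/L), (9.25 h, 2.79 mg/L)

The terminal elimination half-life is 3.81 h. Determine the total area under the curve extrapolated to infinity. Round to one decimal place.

Trapezoidal AUC_0→9.25:
  [0→2]: (14.99+10.42)/2 × 2 = 25.41
  [2→3]: (10.42+8.69)/2 × 1 = 9.555
  [3→3.25]: (8.69+8.30)/2 × 0.25 = 2.12375
  [3.25→5.25]: (8.30+5.77)/2 × 2 = 14.07
  [5.25→9.25]: (5.77+2.79)/2 × 4 = 17.12
  Sum = 68.27875 mg/L·h
k_e = ln2 / t½ = 0.693147 / 3.81 = 0.1819 h^-1
Extrapolated tail: C_last / k_e = 2.79 / 0.1819 = 15.338
AUC_0→∞ = 68.27875 + 15.338 = 83.61675 mg/L·h

AUC = 83.6 mg/L·h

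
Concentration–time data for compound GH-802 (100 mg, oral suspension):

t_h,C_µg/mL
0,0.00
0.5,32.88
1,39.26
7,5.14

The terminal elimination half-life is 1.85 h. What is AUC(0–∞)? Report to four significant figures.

AUC = 173.2 µg/mL·h

Trapezoidal AUC_0→7:
  [0→0.5]: (0.00+32.88)/2 × 0.5 = 8.22
  [0.5→1]: (32.88+39.26)/2 × 0.5 = 18.035
  [1→7]: (39.26+5.14)/2 × 6 = 133.2
  Sum = 159.455 µg/mL·h
k_e = ln2 / t½ = 0.693147 / 1.85 = 0.3747 h^-1
Extrapolated tail: C_last / k_e = 5.14 / 0.3747 = 13.718
AUC_0→∞ = 159.455 + 13.718 = 173.173 µg/mL·h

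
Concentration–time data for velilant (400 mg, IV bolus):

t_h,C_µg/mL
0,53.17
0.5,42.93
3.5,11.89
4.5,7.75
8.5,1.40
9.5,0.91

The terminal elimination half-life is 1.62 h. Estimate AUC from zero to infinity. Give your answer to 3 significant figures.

Trapezoidal AUC_0→9.5:
  [0→0.5]: (53.17+42.93)/2 × 0.5 = 24.025
  [0.5→3.5]: (42.93+11.89)/2 × 3 = 82.23
  [3.5→4.5]: (11.89+7.75)/2 × 1 = 9.82
  [4.5→8.5]: (7.75+1.40)/2 × 4 = 18.3
  [8.5→9.5]: (1.40+0.91)/2 × 1 = 1.155
  Sum = 135.53 µg/mL·h
k_e = ln2 / t½ = 0.693147 / 1.62 = 0.4279 h^-1
Extrapolated tail: C_last / k_e = 0.91 / 0.4279 = 2.127
AUC_0→∞ = 135.53 + 2.127 = 137.657 µg/mL·h

AUC = 138 µg/mL·h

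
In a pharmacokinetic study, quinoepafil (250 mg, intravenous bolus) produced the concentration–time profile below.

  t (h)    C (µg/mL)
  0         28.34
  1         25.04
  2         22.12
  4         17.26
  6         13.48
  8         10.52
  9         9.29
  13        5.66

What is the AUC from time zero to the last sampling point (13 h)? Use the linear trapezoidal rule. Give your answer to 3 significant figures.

AUC = 184 µg/mL·h

Trapezoidal AUC_0→13:
  [0→1]: (28.34+25.04)/2 × 1 = 26.69
  [1→2]: (25.04+22.12)/2 × 1 = 23.58
  [2→4]: (22.12+17.26)/2 × 2 = 39.38
  [4→6]: (17.26+13.48)/2 × 2 = 30.74
  [6→8]: (13.48+10.52)/2 × 2 = 24.0
  [8→9]: (10.52+9.29)/2 × 1 = 9.905
  [9→13]: (9.29+5.66)/2 × 4 = 29.9
  Sum = 184.195 µg/mL·h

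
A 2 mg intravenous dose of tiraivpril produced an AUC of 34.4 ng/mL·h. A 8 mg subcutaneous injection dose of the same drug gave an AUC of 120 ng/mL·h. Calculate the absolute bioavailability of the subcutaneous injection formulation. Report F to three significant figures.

F = 0.872

F = (AUC_ev / D_ev) / (AUC_iv / D_iv)
  = (120/8) / (34.4/2)
  = 15 / 17.2 = 0.8721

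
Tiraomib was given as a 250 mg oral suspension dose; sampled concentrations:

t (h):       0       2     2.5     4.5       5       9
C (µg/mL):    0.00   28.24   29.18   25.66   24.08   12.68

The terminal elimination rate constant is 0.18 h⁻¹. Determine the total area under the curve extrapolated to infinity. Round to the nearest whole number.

Trapezoidal AUC_0→9:
  [0→2]: (0.00+28.24)/2 × 2 = 28.24
  [2→2.5]: (28.24+29.18)/2 × 0.5 = 14.355
  [2.5→4.5]: (29.18+25.66)/2 × 2 = 54.84
  [4.5→5]: (25.66+24.08)/2 × 0.5 = 12.435
  [5→9]: (24.08+12.68)/2 × 4 = 73.52
  Sum = 183.39 µg/mL·h
Extrapolated tail: C_last / k_e = 12.68 / 0.18 = 70.444
AUC_0→∞ = 183.39 + 70.444 = 253.834 µg/mL·h

AUC = 254 µg/mL·h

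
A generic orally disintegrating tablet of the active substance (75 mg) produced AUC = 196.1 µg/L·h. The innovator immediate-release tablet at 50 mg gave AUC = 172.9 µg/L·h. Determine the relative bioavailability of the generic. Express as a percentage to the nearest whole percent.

F_rel = (AUC_test/D_test) / (AUC_ref/D_ref)
      = (196.1/75) / (172.9/50)
      = 2.61467 / 3.458 = 0.7561 = 75.61%

F_rel = 76%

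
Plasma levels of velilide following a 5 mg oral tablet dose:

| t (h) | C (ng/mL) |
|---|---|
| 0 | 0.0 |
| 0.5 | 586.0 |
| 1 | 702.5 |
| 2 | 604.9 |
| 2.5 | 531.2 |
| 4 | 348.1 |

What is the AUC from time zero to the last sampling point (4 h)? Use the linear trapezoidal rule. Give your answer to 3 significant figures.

Trapezoidal AUC_0→4:
  [0→0.5]: (0.0+586.0)/2 × 0.5 = 146.5
  [0.5→1]: (586.0+702.5)/2 × 0.5 = 322.125
  [1→2]: (702.5+604.9)/2 × 1 = 653.7
  [2→2.5]: (604.9+531.2)/2 × 0.5 = 284.025
  [2.5→4]: (531.2+348.1)/2 × 1.5 = 659.475
  Sum = 2065.825 ng/mL·h

AUC = 2070 ng/mL·h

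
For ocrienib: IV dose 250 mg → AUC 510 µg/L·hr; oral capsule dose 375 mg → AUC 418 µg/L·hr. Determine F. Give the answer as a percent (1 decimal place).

F = 54.6%

F = (AUC_ev / D_ev) / (AUC_iv / D_iv)
  = (418/375) / (510/250)
  = 1.11467 / 2.04 = 0.5464
  = 54.64%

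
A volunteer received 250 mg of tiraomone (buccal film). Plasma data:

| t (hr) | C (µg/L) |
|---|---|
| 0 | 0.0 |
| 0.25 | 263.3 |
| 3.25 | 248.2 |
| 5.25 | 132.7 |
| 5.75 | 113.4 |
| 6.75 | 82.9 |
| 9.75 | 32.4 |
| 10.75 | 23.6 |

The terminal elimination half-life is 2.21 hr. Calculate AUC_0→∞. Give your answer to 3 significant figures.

Trapezoidal AUC_0→10.75:
  [0→0.25]: (0.0+263.3)/2 × 0.25 = 32.9125
  [0.25→3.25]: (263.3+248.2)/2 × 3 = 767.25
  [3.25→5.25]: (248.2+132.7)/2 × 2 = 380.9
  [5.25→5.75]: (132.7+113.4)/2 × 0.5 = 61.525
  [5.75→6.75]: (113.4+82.9)/2 × 1 = 98.15
  [6.75→9.75]: (82.9+32.4)/2 × 3 = 172.95
  [9.75→10.75]: (32.4+23.6)/2 × 1 = 28.0
  Sum = 1541.6875 µg/L·hr
k_e = ln2 / t½ = 0.693147 / 2.21 = 0.3136 hr^-1
Extrapolated tail: C_last / k_e = 23.6 / 0.3136 = 75.255
AUC_0→∞ = 1541.6875 + 75.255 = 1616.9425 µg/L·hr

AUC = 1620 µg/L·hr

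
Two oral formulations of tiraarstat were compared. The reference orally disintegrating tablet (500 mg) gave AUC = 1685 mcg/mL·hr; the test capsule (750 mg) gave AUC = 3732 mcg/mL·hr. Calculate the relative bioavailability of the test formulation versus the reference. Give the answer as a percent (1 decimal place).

F_rel = 147.7%

F_rel = (AUC_test/D_test) / (AUC_ref/D_ref)
      = (3732/750) / (1685/500)
      = 4.976 / 3.37 = 1.4766 = 147.66%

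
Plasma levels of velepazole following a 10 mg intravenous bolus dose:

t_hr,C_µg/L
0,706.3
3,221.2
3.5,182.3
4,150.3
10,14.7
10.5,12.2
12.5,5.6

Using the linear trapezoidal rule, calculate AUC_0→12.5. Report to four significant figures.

AUC = 2095 µg/L·hr

Trapezoidal AUC_0→12.5:
  [0→3]: (706.3+221.2)/2 × 3 = 1391.25
  [3→3.5]: (221.2+182.3)/2 × 0.5 = 100.875
  [3.5→4]: (182.3+150.3)/2 × 0.5 = 83.15
  [4→10]: (150.3+14.7)/2 × 6 = 495.0
  [10→10.5]: (14.7+12.2)/2 × 0.5 = 6.725
  [10.5→12.5]: (12.2+5.6)/2 × 2 = 17.8
  Sum = 2094.8 µg/L·hr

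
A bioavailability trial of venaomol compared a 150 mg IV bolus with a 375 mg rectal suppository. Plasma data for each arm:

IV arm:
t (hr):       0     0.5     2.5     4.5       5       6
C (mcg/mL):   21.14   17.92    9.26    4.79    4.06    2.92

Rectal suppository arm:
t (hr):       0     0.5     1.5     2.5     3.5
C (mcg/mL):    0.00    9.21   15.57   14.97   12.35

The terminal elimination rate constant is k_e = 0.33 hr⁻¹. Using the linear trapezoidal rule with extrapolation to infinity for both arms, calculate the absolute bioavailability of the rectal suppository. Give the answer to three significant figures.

Trapezoidal AUC_0→6 (IV):
  [0→0.5]: (21.14+17.92)/2 × 0.5 = 9.765
  [0.5→2.5]: (17.92+9.26)/2 × 2 = 27.18
  [2.5→4.5]: (9.26+4.79)/2 × 2 = 14.05
  [4.5→5]: (4.79+4.06)/2 × 0.5 = 2.2125
  [5→6]: (4.06+2.92)/2 × 1 = 3.49
  Sum = 56.6975 mcg/mL·hr
IV tail: 2.92/0.33 = 8.848; AUC_iv,0→∞ = 56.6975 + 8.848 = 65.5455 mcg/mL·hr
Trapezoidal AUC_0→3.5 (rectal suppository):
  [0→0.5]: (0.00+9.21)/2 × 0.5 = 2.3025
  [0.5→1.5]: (9.21+15.57)/2 × 1 = 12.39
  [1.5→2.5]: (15.57+14.97)/2 × 1 = 15.27
  [2.5→3.5]: (14.97+12.35)/2 × 1 = 13.66
  Sum = 43.6225 mcg/mL·hr
rectal suppository tail: 12.35/0.33 = 37.424; AUC_ev,0→∞ = 43.6225 + 37.424 = 81.0465 mcg/mL·hr
F = (AUC_ev/D_ev)/(AUC_iv/D_iv) = (81.0465/375)/(65.5455/150) = 0.216124/0.43697 = 0.4946

F = 0.495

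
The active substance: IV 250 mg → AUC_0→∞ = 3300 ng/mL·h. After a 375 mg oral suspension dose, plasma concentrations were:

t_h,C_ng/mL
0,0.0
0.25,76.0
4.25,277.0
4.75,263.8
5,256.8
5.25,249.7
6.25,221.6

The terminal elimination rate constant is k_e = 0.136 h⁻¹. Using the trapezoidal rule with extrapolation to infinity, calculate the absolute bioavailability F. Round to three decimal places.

Trapezoidal AUC_0→6.25 (oral suspension):
  [0→0.25]: (0.0+76.0)/2 × 0.25 = 9.5
  [0.25→4.25]: (76.0+277.0)/2 × 4 = 706.0
  [4.25→4.75]: (277.0+263.8)/2 × 0.5 = 135.2
  [4.75→5]: (263.8+256.8)/2 × 0.25 = 65.075
  [5→5.25]: (256.8+249.7)/2 × 0.25 = 63.3125
  [5.25→6.25]: (249.7+221.6)/2 × 1 = 235.65
  Sum = 1214.7375 ng/mL·h
Tail: C_last/k_e = 221.6/0.136 = 1629.412
AUC_0→∞ (oral suspension) = 1214.7375 + 1629.412 = 2844.1495 ng/mL·h
F = (AUC_ev/D_ev)/(AUC_iv/D_iv) = (2844.1495/375)/(3300/250) = 7.5844/13.2 = 0.5746

F = 0.575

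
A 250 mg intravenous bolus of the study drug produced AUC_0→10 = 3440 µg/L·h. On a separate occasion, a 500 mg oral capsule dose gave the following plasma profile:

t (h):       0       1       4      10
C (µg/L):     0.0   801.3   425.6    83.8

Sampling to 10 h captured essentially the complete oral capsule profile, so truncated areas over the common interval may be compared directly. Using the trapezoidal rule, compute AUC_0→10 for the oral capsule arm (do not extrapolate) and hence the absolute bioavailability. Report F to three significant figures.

Trapezoidal AUC_0→10 (oral capsule):
  [0→1]: (0.0+801.3)/2 × 1 = 400.65
  [1→4]: (801.3+425.6)/2 × 3 = 1840.35
  [4→10]: (425.6+83.8)/2 × 6 = 1528.2
  Sum = 3769.2 µg/L·h
F = (AUC_ev/D_ev)/(AUC_iv/D_iv) = (3769.2/500)/(3440/250) = 7.5384/13.76 = 0.5478

F = 0.548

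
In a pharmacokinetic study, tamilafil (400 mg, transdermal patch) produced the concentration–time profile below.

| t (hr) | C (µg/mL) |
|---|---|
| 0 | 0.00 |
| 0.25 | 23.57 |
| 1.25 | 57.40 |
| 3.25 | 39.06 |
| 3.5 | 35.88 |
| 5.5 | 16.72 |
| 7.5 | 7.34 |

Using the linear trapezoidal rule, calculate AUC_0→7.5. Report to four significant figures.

Trapezoidal AUC_0→7.5:
  [0→0.25]: (0.00+23.57)/2 × 0.25 = 2.94625
  [0.25→1.25]: (23.57+57.40)/2 × 1 = 40.485
  [1.25→3.25]: (57.40+39.06)/2 × 2 = 96.46
  [3.25→3.5]: (39.06+35.88)/2 × 0.25 = 9.3675
  [3.5→5.5]: (35.88+16.72)/2 × 2 = 52.6
  [5.5→7.5]: (16.72+7.34)/2 × 2 = 24.06
  Sum = 225.91875 µg/mL·hr

AUC = 225.9 µg/mL·hr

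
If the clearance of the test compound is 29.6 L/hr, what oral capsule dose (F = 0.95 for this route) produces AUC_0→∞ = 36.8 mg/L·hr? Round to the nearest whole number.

Dose = CL × AUC_0→∞ / F
     = 29.6 × 36.8 / 0.95 = 1146.61 mg

Dose = 1147 mg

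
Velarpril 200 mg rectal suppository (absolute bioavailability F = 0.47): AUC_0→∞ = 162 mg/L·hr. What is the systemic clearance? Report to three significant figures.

CL = F × Dose / AUC_0→∞
   = 0.47 × 200 / 162 = 0.580247 L/hr

CL = 0.580 L/hr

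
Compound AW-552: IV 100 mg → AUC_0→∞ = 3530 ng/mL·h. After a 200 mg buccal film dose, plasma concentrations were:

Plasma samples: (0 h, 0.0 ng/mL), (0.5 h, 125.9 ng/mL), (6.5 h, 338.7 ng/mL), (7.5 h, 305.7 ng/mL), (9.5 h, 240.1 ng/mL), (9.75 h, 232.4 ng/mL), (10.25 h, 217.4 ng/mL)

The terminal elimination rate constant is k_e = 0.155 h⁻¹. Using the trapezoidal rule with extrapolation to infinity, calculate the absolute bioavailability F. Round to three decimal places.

F = 0.548

Trapezoidal AUC_0→10.25 (buccal film):
  [0→0.5]: (0.0+125.9)/2 × 0.5 = 31.475
  [0.5→6.5]: (125.9+338.7)/2 × 6 = 1393.8
  [6.5→7.5]: (338.7+305.7)/2 × 1 = 322.2
  [7.5→9.5]: (305.7+240.1)/2 × 2 = 545.8
  [9.5→9.75]: (240.1+232.4)/2 × 0.25 = 59.0625
  [9.75→10.25]: (232.4+217.4)/2 × 0.5 = 112.45
  Sum = 2464.7875 ng/mL·h
Tail: C_last/k_e = 217.4/0.155 = 1402.581
AUC_0→∞ (buccal film) = 2464.7875 + 1402.581 = 3867.3685 ng/mL·h
F = (AUC_ev/D_ev)/(AUC_iv/D_iv) = (3867.3685/200)/(3530/100) = 19.3368/35.3 = 0.5478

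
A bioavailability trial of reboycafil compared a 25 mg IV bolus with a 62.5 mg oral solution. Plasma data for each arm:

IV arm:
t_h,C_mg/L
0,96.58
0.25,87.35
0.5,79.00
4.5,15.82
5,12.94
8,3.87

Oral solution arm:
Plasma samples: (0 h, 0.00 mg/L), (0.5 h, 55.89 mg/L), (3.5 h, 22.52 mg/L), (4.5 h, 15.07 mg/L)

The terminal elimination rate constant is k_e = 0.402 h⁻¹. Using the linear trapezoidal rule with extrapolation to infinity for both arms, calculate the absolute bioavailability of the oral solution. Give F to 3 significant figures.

Trapezoidal AUC_0→8 (IV):
  [0→0.25]: (96.58+87.35)/2 × 0.25 = 22.99125
  [0.25→0.5]: (87.35+79.00)/2 × 0.25 = 20.79375
  [0.5→4.5]: (79.00+15.82)/2 × 4 = 189.64
  [4.5→5]: (15.82+12.94)/2 × 0.5 = 7.19
  [5→8]: (12.94+3.87)/2 × 3 = 25.215
  Sum = 265.83 mg/L·h
IV tail: 3.87/0.402 = 9.627; AUC_iv,0→∞ = 265.83 + 9.627 = 275.457 mg/L·h
Trapezoidal AUC_0→4.5 (oral solution):
  [0→0.5]: (0.00+55.89)/2 × 0.5 = 13.9725
  [0.5→3.5]: (55.89+22.52)/2 × 3 = 117.615
  [3.5→4.5]: (22.52+15.07)/2 × 1 = 18.795
  Sum = 150.3825 mg/L·h
oral solution tail: 15.07/0.402 = 37.488; AUC_ev,0→∞ = 150.3825 + 37.488 = 187.8705 mg/L·h
F = (AUC_ev/D_ev)/(AUC_iv/D_iv) = (187.8705/62.5)/(275.457/25) = 3.005928/11.01828 = 0.2728

F = 0.273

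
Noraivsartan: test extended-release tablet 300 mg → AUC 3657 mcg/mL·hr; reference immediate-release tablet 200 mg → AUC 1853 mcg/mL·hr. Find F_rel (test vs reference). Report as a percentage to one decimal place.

F_rel = (AUC_test/D_test) / (AUC_ref/D_ref)
      = (3657/300) / (1853/200)
      = 12.19 / 9.265 = 1.3157 = 131.57%

F_rel = 131.6%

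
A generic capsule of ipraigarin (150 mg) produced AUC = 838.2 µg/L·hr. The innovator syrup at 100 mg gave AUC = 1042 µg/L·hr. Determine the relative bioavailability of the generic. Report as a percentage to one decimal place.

F_rel = (AUC_test/D_test) / (AUC_ref/D_ref)
      = (838.2/150) / (1042/100)
      = 5.588 / 10.42 = 0.5363 = 53.63%

F_rel = 53.6%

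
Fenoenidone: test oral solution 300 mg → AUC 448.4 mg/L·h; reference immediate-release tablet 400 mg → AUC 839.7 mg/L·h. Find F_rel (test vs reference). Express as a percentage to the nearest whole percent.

F_rel = 71%

F_rel = (AUC_test/D_test) / (AUC_ref/D_ref)
      = (448.4/300) / (839.7/400)
      = 1.49467 / 2.09925 = 0.7120 = 71.20%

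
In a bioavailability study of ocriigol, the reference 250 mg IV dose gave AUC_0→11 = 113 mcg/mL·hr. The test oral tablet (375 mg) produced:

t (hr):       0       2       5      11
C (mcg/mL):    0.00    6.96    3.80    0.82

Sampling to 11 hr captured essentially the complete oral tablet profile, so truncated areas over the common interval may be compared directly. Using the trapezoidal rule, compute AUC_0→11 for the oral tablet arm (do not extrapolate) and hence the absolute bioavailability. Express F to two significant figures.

Trapezoidal AUC_0→11 (oral tablet):
  [0→2]: (0.00+6.96)/2 × 2 = 6.96
  [2→5]: (6.96+3.80)/2 × 3 = 16.14
  [5→11]: (3.80+0.82)/2 × 6 = 13.86
  Sum = 36.96 mcg/mL·hr
F = (AUC_ev/D_ev)/(AUC_iv/D_iv) = (36.96/375)/(113/250) = 0.09856/0.452 = 0.2181

F = 0.22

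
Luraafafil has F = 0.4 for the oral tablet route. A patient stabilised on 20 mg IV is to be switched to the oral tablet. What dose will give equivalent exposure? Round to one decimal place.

D_oral = 50.0 mg

For equal systemic exposure: F × D_ev = D_iv
D_ev = D_iv / F = 20 / 0.4 = 50 mg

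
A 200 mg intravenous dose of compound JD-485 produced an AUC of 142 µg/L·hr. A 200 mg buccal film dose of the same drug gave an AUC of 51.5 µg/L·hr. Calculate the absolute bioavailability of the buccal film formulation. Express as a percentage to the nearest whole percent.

F = 36%

F = (AUC_ev / D_ev) / (AUC_iv / D_iv)
  = (51.5/200) / (142/200)
  = 0.2575 / 0.71 = 0.3627
  = 36.27%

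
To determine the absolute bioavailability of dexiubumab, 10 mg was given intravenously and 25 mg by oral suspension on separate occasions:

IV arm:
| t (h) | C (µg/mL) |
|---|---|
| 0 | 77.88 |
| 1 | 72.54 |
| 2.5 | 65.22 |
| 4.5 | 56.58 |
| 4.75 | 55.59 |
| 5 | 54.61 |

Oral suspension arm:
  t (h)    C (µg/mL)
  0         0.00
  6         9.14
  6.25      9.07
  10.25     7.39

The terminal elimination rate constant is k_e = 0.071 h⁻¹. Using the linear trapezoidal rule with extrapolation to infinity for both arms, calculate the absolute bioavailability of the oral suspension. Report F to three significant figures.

F = 0.0608

Trapezoidal AUC_0→5 (IV):
  [0→1]: (77.88+72.54)/2 × 1 = 75.21
  [1→2.5]: (72.54+65.22)/2 × 1.5 = 103.32
  [2.5→4.5]: (65.22+56.58)/2 × 2 = 121.8
  [4.5→4.75]: (56.58+55.59)/2 × 0.25 = 14.02125
  [4.75→5]: (55.59+54.61)/2 × 0.25 = 13.775
  Sum = 328.12625 µg/mL·h
IV tail: 54.61/0.071 = 769.155; AUC_iv,0→∞ = 328.12625 + 769.155 = 1097.28125 µg/mL·h
Trapezoidal AUC_0→10.25 (oral suspension):
  [0→6]: (0.00+9.14)/2 × 6 = 27.42
  [6→6.25]: (9.14+9.07)/2 × 0.25 = 2.27625
  [6.25→10.25]: (9.07+7.39)/2 × 4 = 32.92
  Sum = 62.61625 µg/mL·h
oral suspension tail: 7.39/0.071 = 104.085; AUC_ev,0→∞ = 62.61625 + 104.085 = 166.70125 µg/mL·h
F = (AUC_ev/D_ev)/(AUC_iv/D_iv) = (166.70125/25)/(1097.28125/10) = 6.66805/109.728 = 0.0608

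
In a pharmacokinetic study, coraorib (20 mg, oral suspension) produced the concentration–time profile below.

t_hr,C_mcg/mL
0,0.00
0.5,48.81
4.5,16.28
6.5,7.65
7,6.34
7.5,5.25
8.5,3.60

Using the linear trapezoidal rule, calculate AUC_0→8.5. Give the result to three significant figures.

AUC = 177 mcg/mL·hr

Trapezoidal AUC_0→8.5:
  [0→0.5]: (0.00+48.81)/2 × 0.5 = 12.2025
  [0.5→4.5]: (48.81+16.28)/2 × 4 = 130.18
  [4.5→6.5]: (16.28+7.65)/2 × 2 = 23.93
  [6.5→7]: (7.65+6.34)/2 × 0.5 = 3.4975
  [7→7.5]: (6.34+5.25)/2 × 0.5 = 2.8975
  [7.5→8.5]: (5.25+3.60)/2 × 1 = 4.425
  Sum = 177.1325 mcg/mL·hr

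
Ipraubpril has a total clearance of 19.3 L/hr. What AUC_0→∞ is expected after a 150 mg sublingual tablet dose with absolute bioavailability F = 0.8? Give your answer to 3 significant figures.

AUC = 6.22 mg/L·hr

AUC_0→∞ = F × Dose / CL
        = 0.8 × 150 / 19.3 = 6.21762 mg/L·hr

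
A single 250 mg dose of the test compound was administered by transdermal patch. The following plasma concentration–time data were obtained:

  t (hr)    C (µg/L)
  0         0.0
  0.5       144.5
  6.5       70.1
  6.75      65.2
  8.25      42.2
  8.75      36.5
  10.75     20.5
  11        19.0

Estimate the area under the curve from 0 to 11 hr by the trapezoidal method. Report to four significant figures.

Trapezoidal AUC_0→11:
  [0→0.5]: (0.0+144.5)/2 × 0.5 = 36.125
  [0.5→6.5]: (144.5+70.1)/2 × 6 = 643.8
  [6.5→6.75]: (70.1+65.2)/2 × 0.25 = 16.9125
  [6.75→8.25]: (65.2+42.2)/2 × 1.5 = 80.55
  [8.25→8.75]: (42.2+36.5)/2 × 0.5 = 19.675
  [8.75→10.75]: (36.5+20.5)/2 × 2 = 57.0
  [10.75→11]: (20.5+19.0)/2 × 0.25 = 4.9375
  Sum = 859.0 µg/L·hr

AUC = 859.0 µg/L·hr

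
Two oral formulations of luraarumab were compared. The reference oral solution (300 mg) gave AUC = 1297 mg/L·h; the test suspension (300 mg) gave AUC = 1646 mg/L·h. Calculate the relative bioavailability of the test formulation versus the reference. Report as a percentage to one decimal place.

F_rel = 126.9%

F_rel = (AUC_test/D_test) / (AUC_ref/D_ref)
      = (1646/300) / (1297/300)
      = 5.48667 / 4.32333 = 1.2691 = 126.91%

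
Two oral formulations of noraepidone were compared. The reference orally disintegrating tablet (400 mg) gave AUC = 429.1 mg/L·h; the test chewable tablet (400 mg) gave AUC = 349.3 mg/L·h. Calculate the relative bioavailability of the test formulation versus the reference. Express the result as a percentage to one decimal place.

F_rel = 81.4%

F_rel = (AUC_test/D_test) / (AUC_ref/D_ref)
      = (349.3/400) / (429.1/400)
      = 0.87325 / 1.07275 = 0.8140 = 81.40%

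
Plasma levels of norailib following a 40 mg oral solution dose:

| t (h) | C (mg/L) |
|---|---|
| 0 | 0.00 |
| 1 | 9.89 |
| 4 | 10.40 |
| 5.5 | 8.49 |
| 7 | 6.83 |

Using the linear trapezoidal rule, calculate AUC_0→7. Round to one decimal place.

AUC = 61.0 mg/L·h

Trapezoidal AUC_0→7:
  [0→1]: (0.00+9.89)/2 × 1 = 4.945
  [1→4]: (9.89+10.40)/2 × 3 = 30.435
  [4→5.5]: (10.40+8.49)/2 × 1.5 = 14.1675
  [5.5→7]: (8.49+6.83)/2 × 1.5 = 11.49
  Sum = 61.0375 mg/L·h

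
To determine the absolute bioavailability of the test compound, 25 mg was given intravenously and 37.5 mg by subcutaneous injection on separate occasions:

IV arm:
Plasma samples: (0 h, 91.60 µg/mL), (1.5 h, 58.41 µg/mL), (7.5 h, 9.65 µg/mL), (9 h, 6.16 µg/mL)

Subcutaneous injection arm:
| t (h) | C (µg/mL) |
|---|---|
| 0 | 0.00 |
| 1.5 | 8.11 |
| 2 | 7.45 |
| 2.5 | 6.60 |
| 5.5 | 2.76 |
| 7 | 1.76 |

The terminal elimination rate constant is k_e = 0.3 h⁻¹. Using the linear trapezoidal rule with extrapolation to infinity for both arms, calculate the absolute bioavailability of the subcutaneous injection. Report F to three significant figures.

F = 0.0702

Trapezoidal AUC_0→9 (IV):
  [0→1.5]: (91.60+58.41)/2 × 1.5 = 112.5075
  [1.5→7.5]: (58.41+9.65)/2 × 6 = 204.18
  [7.5→9]: (9.65+6.16)/2 × 1.5 = 11.8575
  Sum = 328.545 µg/mL·h
IV tail: 6.16/0.3 = 20.533; AUC_iv,0→∞ = 328.545 + 20.533 = 349.078 µg/mL·h
Trapezoidal AUC_0→7 (subcutaneous injection):
  [0→1.5]: (0.00+8.11)/2 × 1.5 = 6.0825
  [1.5→2]: (8.11+7.45)/2 × 0.5 = 3.89
  [2→2.5]: (7.45+6.60)/2 × 0.5 = 3.5125
  [2.5→5.5]: (6.60+2.76)/2 × 3 = 14.04
  [5.5→7]: (2.76+1.76)/2 × 1.5 = 3.39
  Sum = 30.915 µg/mL·h
subcutaneous injection tail: 1.76/0.3 = 5.867; AUC_ev,0→∞ = 30.915 + 5.867 = 36.782 µg/mL·h
F = (AUC_ev/D_ev)/(AUC_iv/D_iv) = (36.782/37.5)/(349.078/25) = 0.980853/13.96312 = 0.0702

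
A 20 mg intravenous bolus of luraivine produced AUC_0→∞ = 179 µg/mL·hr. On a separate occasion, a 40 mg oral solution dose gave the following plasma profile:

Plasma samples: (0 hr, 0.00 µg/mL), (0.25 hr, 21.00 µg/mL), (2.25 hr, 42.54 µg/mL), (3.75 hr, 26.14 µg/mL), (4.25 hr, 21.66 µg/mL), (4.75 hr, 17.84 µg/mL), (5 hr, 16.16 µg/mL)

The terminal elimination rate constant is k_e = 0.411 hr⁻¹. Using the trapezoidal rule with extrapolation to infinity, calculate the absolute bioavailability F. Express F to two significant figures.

Trapezoidal AUC_0→5 (oral solution):
  [0→0.25]: (0.00+21.00)/2 × 0.25 = 2.625
  [0.25→2.25]: (21.00+42.54)/2 × 2 = 63.54
  [2.25→3.75]: (42.54+26.14)/2 × 1.5 = 51.51
  [3.75→4.25]: (26.14+21.66)/2 × 0.5 = 11.95
  [4.25→4.75]: (21.66+17.84)/2 × 0.5 = 9.875
  [4.75→5]: (17.84+16.16)/2 × 0.25 = 4.25
  Sum = 143.75 µg/mL·hr
Tail: C_last/k_e = 16.16/0.411 = 39.319
AUC_0→∞ (oral solution) = 143.75 + 39.319 = 183.069 µg/mL·hr
F = (AUC_ev/D_ev)/(AUC_iv/D_iv) = (183.069/40)/(179/20) = 4.576725/8.95 = 0.5114

F = 0.51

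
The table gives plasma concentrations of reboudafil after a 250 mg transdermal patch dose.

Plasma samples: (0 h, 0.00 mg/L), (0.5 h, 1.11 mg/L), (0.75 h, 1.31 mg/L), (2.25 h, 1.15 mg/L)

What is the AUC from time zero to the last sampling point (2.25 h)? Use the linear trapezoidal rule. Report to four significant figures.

Trapezoidal AUC_0→2.25:
  [0→0.5]: (0.00+1.11)/2 × 0.5 = 0.2775
  [0.5→0.75]: (1.11+1.31)/2 × 0.25 = 0.3025
  [0.75→2.25]: (1.31+1.15)/2 × 1.5 = 1.845
  Sum = 2.425 mg/L·h

AUC = 2.425 mg/L·h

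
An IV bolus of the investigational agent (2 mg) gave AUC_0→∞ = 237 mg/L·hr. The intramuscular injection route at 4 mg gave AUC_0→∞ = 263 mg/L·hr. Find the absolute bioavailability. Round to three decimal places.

F = (AUC_ev / D_ev) / (AUC_iv / D_iv)
  = (263/4) / (237/2)
  = 65.75 / 118.5 = 0.5549

F = 0.555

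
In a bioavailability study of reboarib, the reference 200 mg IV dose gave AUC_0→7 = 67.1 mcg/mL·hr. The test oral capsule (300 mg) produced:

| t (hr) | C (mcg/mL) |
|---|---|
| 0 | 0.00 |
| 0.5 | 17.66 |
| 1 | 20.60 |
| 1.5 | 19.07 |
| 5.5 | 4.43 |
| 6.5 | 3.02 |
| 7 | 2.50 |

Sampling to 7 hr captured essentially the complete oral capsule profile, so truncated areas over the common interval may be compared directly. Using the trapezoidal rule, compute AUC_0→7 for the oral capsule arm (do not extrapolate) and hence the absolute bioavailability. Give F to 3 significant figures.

Trapezoidal AUC_0→7 (oral capsule):
  [0→0.5]: (0.00+17.66)/2 × 0.5 = 4.415
  [0.5→1]: (17.66+20.60)/2 × 0.5 = 9.565
  [1→1.5]: (20.60+19.07)/2 × 0.5 = 9.9175
  [1.5→5.5]: (19.07+4.43)/2 × 4 = 47.0
  [5.5→6.5]: (4.43+3.02)/2 × 1 = 3.725
  [6.5→7]: (3.02+2.50)/2 × 0.5 = 1.38
  Sum = 76.0025 mcg/mL·hr
F = (AUC_ev/D_ev)/(AUC_iv/D_iv) = (76.0025/300)/(67.1/200) = 0.253342/0.3355 = 0.7551

F = 0.755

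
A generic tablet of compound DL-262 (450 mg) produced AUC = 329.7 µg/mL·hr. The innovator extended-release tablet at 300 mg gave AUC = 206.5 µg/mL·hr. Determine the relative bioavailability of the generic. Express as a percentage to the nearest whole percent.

F_rel = (AUC_test/D_test) / (AUC_ref/D_ref)
      = (329.7/450) / (206.5/300)
      = 0.732667 / 0.688333 = 1.0644 = 106.44%

F_rel = 106%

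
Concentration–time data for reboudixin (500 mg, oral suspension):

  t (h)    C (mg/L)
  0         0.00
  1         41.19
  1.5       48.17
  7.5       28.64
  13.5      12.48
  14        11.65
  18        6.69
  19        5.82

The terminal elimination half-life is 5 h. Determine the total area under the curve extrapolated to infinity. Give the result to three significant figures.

Trapezoidal AUC_0→19:
  [0→1]: (0.00+41.19)/2 × 1 = 20.595
  [1→1.5]: (41.19+48.17)/2 × 0.5 = 22.34
  [1.5→7.5]: (48.17+28.64)/2 × 6 = 230.43
  [7.5→13.5]: (28.64+12.48)/2 × 6 = 123.36
  [13.5→14]: (12.48+11.65)/2 × 0.5 = 6.0325
  [14→18]: (11.65+6.69)/2 × 4 = 36.68
  [18→19]: (6.69+5.82)/2 × 1 = 6.255
  Sum = 445.6925 mg/L·h
k_e = ln2 / t½ = 0.693147 / 5 = 0.1386 h^-1
Extrapolated tail: C_last / k_e = 5.82 / 0.1386 = 41.991
AUC_0→∞ = 445.6925 + 41.991 = 487.6835 mg/L·h

AUC = 488 mg/L·h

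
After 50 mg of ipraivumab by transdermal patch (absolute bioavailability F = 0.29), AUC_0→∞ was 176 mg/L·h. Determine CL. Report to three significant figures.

CL = 0.0824 L/h

CL = F × Dose / AUC_0→∞
   = 0.29 × 50 / 176 = 0.0823864 L/h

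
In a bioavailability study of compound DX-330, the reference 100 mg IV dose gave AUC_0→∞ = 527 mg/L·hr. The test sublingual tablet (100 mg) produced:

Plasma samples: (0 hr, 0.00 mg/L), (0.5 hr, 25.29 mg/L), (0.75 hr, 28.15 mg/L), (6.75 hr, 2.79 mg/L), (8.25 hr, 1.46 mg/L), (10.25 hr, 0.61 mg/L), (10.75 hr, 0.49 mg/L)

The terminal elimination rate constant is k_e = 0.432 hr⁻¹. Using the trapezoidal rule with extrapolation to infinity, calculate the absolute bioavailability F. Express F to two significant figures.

F = 0.21

Trapezoidal AUC_0→10.75 (sublingual tablet):
  [0→0.5]: (0.00+25.29)/2 × 0.5 = 6.3225
  [0.5→0.75]: (25.29+28.15)/2 × 0.25 = 6.68
  [0.75→6.75]: (28.15+2.79)/2 × 6 = 92.82
  [6.75→8.25]: (2.79+1.46)/2 × 1.5 = 3.1875
  [8.25→10.25]: (1.46+0.61)/2 × 2 = 2.07
  [10.25→10.75]: (0.61+0.49)/2 × 0.5 = 0.275
  Sum = 111.355 mg/L·hr
Tail: C_last/k_e = 0.49/0.432 = 1.134
AUC_0→∞ (sublingual tablet) = 111.355 + 1.134 = 112.489 mg/L·hr
F = (AUC_ev/D_ev)/(AUC_iv/D_iv) = (112.489/100)/(527/100) = 1.12489/5.27 = 0.2135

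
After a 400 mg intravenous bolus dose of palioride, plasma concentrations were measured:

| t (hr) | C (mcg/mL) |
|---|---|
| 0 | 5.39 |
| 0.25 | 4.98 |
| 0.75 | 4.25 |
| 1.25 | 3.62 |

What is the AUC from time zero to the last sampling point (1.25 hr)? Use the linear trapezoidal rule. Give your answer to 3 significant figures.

AUC = 5.57 mcg/mL·hr

Trapezoidal AUC_0→1.25:
  [0→0.25]: (5.39+4.98)/2 × 0.25 = 1.29625
  [0.25→0.75]: (4.98+4.25)/2 × 0.5 = 2.3075
  [0.75→1.25]: (4.25+3.62)/2 × 0.5 = 1.9675
  Sum = 5.57125 mcg/mL·hr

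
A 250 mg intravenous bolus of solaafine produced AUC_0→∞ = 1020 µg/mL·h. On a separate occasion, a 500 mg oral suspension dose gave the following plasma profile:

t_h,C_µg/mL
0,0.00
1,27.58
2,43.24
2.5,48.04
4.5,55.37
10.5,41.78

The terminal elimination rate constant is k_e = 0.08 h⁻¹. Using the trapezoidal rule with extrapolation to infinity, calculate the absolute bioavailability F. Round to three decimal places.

F = 0.485

Trapezoidal AUC_0→10.5 (oral suspension):
  [0→1]: (0.00+27.58)/2 × 1 = 13.79
  [1→2]: (27.58+43.24)/2 × 1 = 35.41
  [2→2.5]: (43.24+48.04)/2 × 0.5 = 22.82
  [2.5→4.5]: (48.04+55.37)/2 × 2 = 103.41
  [4.5→10.5]: (55.37+41.78)/2 × 6 = 291.45
  Sum = 466.88 µg/mL·h
Tail: C_last/k_e = 41.78/0.08 = 522.250
AUC_0→∞ (oral suspension) = 466.88 + 522.250 = 989.13 µg/mL·h
F = (AUC_ev/D_ev)/(AUC_iv/D_iv) = (989.13/500)/(1020/250) = 1.97826/4.08 = 0.4849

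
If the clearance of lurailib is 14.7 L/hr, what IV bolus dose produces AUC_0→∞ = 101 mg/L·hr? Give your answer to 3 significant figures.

Dose_iv = CL × AUC_0→∞
     = 14.7 × 101 = 1484.7 mg

Dose = 1480 mg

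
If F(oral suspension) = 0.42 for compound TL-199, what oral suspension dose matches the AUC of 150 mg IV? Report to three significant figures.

D_oral = 357 mg

For equal systemic exposure: F × D_ev = D_iv
D_ev = D_iv / F = 150 / 0.42 = 357.143 mg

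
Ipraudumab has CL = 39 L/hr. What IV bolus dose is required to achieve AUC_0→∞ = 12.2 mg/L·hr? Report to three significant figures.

Dose_iv = CL × AUC_0→∞
     = 39 × 12.2 = 475.8 mg

Dose = 476 mg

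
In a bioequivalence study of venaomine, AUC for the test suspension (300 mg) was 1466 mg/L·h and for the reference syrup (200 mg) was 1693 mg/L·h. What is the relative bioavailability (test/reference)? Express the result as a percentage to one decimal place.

F_rel = 57.7%

F_rel = (AUC_test/D_test) / (AUC_ref/D_ref)
      = (1466/300) / (1693/200)
      = 4.88667 / 8.465 = 0.5773 = 57.73%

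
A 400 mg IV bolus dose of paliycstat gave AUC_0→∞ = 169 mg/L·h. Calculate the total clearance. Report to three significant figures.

CL = 2.37 L/h

CL = Dose_iv / AUC_0→∞
   = 400 / 169 = 2.36686 L/h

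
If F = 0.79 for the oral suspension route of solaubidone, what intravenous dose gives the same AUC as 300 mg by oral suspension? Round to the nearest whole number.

D_iv = 237 mg

Systemic exposure from an extravascular dose = F × D_ev, so the equivalent IV dose is F × D_ev.
D_iv = F × D_ev = 0.79 × 300 = 237 mg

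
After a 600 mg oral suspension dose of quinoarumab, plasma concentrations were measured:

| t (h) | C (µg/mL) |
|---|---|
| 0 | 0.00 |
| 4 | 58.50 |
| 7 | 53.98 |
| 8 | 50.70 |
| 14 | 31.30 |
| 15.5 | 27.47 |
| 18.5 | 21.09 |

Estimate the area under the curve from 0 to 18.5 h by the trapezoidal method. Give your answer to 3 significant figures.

AUC = 701 µg/mL·h

Trapezoidal AUC_0→18.5:
  [0→4]: (0.00+58.50)/2 × 4 = 117.0
  [4→7]: (58.50+53.98)/2 × 3 = 168.72
  [7→8]: (53.98+50.70)/2 × 1 = 52.34
  [8→14]: (50.70+31.30)/2 × 6 = 246.0
  [14→15.5]: (31.30+27.47)/2 × 1.5 = 44.0775
  [15.5→18.5]: (27.47+21.09)/2 × 3 = 72.84
  Sum = 700.9775 µg/mL·h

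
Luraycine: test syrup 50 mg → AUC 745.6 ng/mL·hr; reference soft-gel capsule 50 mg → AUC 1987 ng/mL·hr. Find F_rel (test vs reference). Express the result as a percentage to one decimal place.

F_rel = (AUC_test/D_test) / (AUC_ref/D_ref)
      = (745.6/50) / (1987/50)
      = 14.912 / 39.74 = 0.3752 = 37.52%

F_rel = 37.5%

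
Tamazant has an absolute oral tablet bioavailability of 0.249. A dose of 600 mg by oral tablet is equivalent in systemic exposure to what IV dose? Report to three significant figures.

Systemic exposure from an extravascular dose = F × D_ev, so the equivalent IV dose is F × D_ev.
D_iv = F × D_ev = 0.249 × 600 = 149.4 mg

D_iv = 149 mg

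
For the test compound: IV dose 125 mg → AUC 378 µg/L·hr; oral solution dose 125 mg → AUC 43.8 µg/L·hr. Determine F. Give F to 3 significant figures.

F = 0.116

F = (AUC_ev / D_ev) / (AUC_iv / D_iv)
  = (43.8/125) / (378/125)
  = 0.3504 / 3.024 = 0.1159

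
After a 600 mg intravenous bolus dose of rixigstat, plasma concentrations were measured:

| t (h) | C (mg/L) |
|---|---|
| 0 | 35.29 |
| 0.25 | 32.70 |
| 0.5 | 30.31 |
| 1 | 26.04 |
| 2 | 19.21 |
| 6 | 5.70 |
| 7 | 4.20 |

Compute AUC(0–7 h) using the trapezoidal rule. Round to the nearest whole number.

Trapezoidal AUC_0→7:
  [0→0.25]: (35.29+32.70)/2 × 0.25 = 8.49875
  [0.25→0.5]: (32.70+30.31)/2 × 0.25 = 7.87625
  [0.5→1]: (30.31+26.04)/2 × 0.5 = 14.0875
  [1→2]: (26.04+19.21)/2 × 1 = 22.625
  [2→6]: (19.21+5.70)/2 × 4 = 49.82
  [6→7]: (5.70+4.20)/2 × 1 = 4.95
  Sum = 107.8575 mg/L·h

AUC = 108 mg/L·h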